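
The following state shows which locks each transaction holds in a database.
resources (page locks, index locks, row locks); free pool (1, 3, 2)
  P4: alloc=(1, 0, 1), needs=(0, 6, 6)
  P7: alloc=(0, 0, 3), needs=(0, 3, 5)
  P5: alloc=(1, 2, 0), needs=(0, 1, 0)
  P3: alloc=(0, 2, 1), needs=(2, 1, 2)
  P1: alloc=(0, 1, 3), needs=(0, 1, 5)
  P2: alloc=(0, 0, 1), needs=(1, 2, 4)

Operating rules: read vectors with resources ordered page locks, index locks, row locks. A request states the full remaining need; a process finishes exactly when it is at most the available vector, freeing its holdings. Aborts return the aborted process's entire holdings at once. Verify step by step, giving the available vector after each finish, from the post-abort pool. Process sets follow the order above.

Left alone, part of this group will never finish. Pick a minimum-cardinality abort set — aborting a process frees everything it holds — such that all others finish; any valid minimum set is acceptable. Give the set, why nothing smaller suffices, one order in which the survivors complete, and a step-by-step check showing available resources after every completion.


Minimum abort set: P7.
Key observation: the deadlocked P1 becomes finishable only because P7 released (0, 0, 3); it completes at step 1 below.
Why nothing smaller works: aborting no one leaves the state deadlocked as given.
One survivor order: P1, P5, P2, P4, P3. Verifying each step (post-abort pool first):
  pool = (1, 3, 5)
  run P1 (needs (0, 1, 5), free (1, 3, 5)); after release of (0, 1, 3) the pool is (1, 4, 8)
  run P5 (needs (0, 1, 0), free (1, 4, 8)); after release of (1, 2, 0) the pool is (2, 6, 8)
  run P2 (needs (1, 2, 4), free (2, 6, 8)); after release of (0, 0, 1) the pool is (2, 6, 9)
  run P4 (needs (0, 6, 6), free (2, 6, 9)); after release of (1, 0, 1) the pool is (3, 6, 10)
  run P3 (needs (2, 1, 2), free (3, 6, 10)); after release of (0, 2, 1) the pool is (3, 8, 11)


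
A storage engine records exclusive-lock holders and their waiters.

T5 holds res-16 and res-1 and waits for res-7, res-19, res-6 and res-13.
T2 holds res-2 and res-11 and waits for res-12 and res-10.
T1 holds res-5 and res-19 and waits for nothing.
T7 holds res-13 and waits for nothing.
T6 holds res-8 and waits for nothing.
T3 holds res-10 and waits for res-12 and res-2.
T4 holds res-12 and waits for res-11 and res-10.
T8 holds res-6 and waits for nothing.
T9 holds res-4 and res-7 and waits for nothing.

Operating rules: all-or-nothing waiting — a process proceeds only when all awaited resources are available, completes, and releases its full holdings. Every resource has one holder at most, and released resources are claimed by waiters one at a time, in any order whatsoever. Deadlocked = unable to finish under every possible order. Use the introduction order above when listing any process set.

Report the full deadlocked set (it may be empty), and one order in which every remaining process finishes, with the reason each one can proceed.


Deadlocked: T2, T3 and T4.
Key observation: nobody on the ring T2 -> T3 -> T2 can start until another member finishes, which never happens; T4 is caught in further circular waits.
One completion order for the rest: T6, T9, T7, T8, T1, T5.
Walking it through:
  T6 waits on nothing -> runs at once and releases res-8
  T9 waits on nothing -> runs at once and releases res-4 and res-7
  T7 waits on nothing -> runs at once and releases res-13
  T8 waits on nothing -> runs at once and releases res-6
  T1 waits on nothing -> runs at once and releases res-5 and res-19
  T5 waits on res-7, res-19, res-6 and res-13 — all released -> runs and releases res-16 and res-1


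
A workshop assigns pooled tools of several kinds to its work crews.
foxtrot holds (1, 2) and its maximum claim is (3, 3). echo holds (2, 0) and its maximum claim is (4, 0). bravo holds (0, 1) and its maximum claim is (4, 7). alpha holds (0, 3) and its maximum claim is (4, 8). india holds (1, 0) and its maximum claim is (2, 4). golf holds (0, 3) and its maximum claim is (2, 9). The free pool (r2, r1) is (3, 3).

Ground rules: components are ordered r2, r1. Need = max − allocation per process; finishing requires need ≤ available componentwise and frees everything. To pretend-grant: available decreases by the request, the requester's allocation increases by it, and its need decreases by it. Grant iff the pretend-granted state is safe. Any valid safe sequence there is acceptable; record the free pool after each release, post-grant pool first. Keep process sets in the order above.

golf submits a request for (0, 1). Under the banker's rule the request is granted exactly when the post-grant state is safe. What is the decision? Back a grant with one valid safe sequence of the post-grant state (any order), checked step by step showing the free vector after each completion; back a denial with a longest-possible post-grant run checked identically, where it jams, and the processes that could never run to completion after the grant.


DENY — the pretend-granted state is unsafe.
Key observation: after foxtrot, echo, india complete, (7, 4) is the best the pool ever gets, yet each leftover process wants more r1.
On the post-grant state, foxtrot, echo, india is a maximal run — nothing extends it. Step-by-step check:
  pool = (3, 2)
  run foxtrot (needs (2, 1), free (3, 2)); after release of (1, 2) the pool is (4, 4)
  run echo (needs (2, 0), free (4, 4)); after release of (2, 0) the pool is (6, 4)
  run india (needs (1, 4), free (6, 4)); after release of (1, 0) the pool is (7, 4)
  bravo cannot run: need (4, 6) vs free (7, 4) (insufficient r1)
  alpha cannot run: need (4, 5) vs free (7, 4) (insufficient r1)
  golf cannot run: need (2, 5) vs free (7, 4) (insufficient r1)
Had the request been granted, bravo, alpha and golf could never finish.


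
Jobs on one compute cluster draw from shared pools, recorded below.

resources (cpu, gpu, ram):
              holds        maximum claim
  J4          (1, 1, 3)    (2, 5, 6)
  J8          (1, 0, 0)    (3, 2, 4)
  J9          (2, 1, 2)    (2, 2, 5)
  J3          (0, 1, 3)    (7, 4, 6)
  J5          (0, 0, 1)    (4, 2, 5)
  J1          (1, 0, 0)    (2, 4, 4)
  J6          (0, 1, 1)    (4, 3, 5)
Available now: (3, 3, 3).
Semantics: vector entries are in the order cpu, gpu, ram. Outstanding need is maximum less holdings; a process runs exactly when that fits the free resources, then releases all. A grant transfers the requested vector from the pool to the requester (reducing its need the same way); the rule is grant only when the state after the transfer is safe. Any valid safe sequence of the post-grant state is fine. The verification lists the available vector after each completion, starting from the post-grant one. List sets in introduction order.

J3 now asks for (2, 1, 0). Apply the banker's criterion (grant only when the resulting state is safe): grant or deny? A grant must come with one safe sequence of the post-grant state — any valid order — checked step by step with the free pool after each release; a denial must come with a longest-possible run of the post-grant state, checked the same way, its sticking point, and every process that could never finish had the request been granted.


GRANT. The post-grant state is safe; one safe sequence: J9, J8, J6, J1, J5, J3, J4.
Key observation: even at the reduced pool (1, 2, 3), J9 fits immediately, so safety survives the grant.
Check on the post-grant state, step by step:
  pool = (1, 2, 3)
  J9 needs (0, 1, 3) <= (1, 2, 3) -> finishes; pool += (2, 1, 2) = (3, 3, 5)
  J8 needs (2, 2, 4) <= (3, 3, 5) -> finishes; pool += (1, 0, 0) = (4, 3, 5)
  J6 needs (4, 2, 4) <= (4, 3, 5) -> finishes; pool += (0, 1, 1) = (4, 4, 6)
  J1 needs (1, 4, 4) <= (4, 4, 6) -> finishes; pool += (1, 0, 0) = (5, 4, 6)
  J5 needs (4, 2, 4) <= (5, 4, 6) -> finishes; pool += (0, 0, 1) = (5, 4, 7)
  J3 needs (5, 2, 3) <= (5, 4, 7) -> finishes; pool += (2, 2, 3) = (7, 6, 10)
  J4 needs (1, 4, 3) <= (7, 6, 10) -> finishes; pool += (1, 1, 3) = (8, 7, 13)


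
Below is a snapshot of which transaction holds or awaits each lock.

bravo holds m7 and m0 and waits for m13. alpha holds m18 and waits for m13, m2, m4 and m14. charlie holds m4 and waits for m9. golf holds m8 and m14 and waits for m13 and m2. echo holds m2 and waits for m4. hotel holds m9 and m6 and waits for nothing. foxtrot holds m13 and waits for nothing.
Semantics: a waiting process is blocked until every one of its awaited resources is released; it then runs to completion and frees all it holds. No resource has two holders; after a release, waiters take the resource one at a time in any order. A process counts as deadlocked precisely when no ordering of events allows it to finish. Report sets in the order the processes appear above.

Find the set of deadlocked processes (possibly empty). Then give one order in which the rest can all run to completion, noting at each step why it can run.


The deadlocked set is empty.
Key observation: the waits form no ring: some process can always run, and its releases unblock the others one by one.
The rest can finish in the order hotel, foxtrot, charlie, echo, golf, bravo, alpha.
Verifying each step:
  hotel: no waits; runs immediately, freeing m9 and m6
  foxtrot: no waits; runs immediately, freeing m13
  charlie waits on m9 — all released -> runs and releases m4
  echo waits on m4 — all released -> runs and releases m2
  golf waits on m13 and m2 — all released -> runs and releases m8 and m14
  bravo waits on m13 — all released -> runs and releases m7 and m0
  alpha waits on m13, m2, m4 and m14 — all released -> runs and releases m18


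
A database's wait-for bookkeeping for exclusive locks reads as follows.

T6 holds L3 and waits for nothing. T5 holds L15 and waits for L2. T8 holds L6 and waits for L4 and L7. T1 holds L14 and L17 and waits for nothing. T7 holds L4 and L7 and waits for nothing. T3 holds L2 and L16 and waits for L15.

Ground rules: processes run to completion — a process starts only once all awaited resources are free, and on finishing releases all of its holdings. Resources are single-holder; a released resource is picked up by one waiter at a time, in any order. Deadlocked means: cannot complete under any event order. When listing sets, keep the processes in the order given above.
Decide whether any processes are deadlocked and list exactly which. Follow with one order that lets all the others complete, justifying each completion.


The deadlocked set is T5 and T3.
Key observation: the knot is the closed ring of waits T5 -> T3 -> T5; no other process is dragged down with it.
The rest can finish in the order T6, T1, T7, T8.
Step-by-step check:
  T6 waits on nothing -> runs at once and releases L3
  T1 waits on nothing -> runs at once and releases L14 and L17
  T7 waits on nothing -> runs at once and releases L4 and L7
  run T8 (all its waits — L4 and L7 — are resolved); releases L6


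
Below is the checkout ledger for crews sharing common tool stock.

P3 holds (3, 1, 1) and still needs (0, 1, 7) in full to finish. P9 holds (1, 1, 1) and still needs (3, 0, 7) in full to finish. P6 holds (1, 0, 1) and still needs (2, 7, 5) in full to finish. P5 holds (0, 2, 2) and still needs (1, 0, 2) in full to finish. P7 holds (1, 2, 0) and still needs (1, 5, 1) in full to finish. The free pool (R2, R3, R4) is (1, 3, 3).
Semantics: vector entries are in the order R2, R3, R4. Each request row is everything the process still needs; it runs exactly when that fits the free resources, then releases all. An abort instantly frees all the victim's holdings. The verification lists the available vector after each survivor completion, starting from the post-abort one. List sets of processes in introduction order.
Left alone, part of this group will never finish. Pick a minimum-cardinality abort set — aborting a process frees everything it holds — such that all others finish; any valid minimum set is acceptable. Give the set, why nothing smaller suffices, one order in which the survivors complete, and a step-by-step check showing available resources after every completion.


Abort P9.
Key observation: before aborting P9, P3 was permanently blocked — no order could ever run it; afterwards it completes at step 4.
Minimality: the empty abort set fails — the state is deadlocked as it stands.
Survivors finish in the order: P5, P7, P6, P3. Verifying each step (pool after the aborts first):
  pool = (2, 4, 4)
  run P5 (needs (1, 0, 2), free (2, 4, 4)); after release of (0, 2, 2) the pool is (2, 6, 6)
  run P7 (needs (1, 5, 1), free (2, 6, 6)); after release of (1, 2, 0) the pool is (3, 8, 6)
  run P6 (needs (2, 7, 5), free (3, 8, 6)); after release of (1, 0, 1) the pool is (4, 8, 7)
  run P3 (needs (0, 1, 7), free (4, 8, 7)); after release of (3, 1, 1) the pool is (7, 9, 8)


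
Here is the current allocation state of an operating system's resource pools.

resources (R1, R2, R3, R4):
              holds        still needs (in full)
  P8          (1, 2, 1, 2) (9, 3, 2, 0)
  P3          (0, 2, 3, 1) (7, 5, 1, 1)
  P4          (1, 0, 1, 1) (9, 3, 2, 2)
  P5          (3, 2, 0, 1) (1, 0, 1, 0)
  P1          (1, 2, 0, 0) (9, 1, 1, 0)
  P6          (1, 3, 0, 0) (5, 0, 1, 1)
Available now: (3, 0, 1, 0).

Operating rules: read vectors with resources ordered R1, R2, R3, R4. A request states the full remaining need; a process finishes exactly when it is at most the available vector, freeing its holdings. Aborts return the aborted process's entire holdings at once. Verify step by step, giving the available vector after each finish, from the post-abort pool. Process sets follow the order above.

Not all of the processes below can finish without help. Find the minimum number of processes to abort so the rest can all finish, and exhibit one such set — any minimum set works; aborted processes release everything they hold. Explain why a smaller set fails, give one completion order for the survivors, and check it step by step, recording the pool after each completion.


The answer: abort P8 and P4.
Key observation: no ordering could ever have run P1 before the abort of P8 and P4; with (2, 2, 2, 3) back in the pool it fits at step 3.
No one abort is enough; case by case: P8 alone leaves P4 blocked (short on R1); P3 alone leaves P8 blocked (short on R1); P4 alone leaves P8 blocked (short on R1); P5 alone leaves P8 blocked (short on R1); P1 alone leaves P8 blocked (short on R1); P6 alone leaves P8 blocked (short on R1).
One survivor order: P6, P5, P1, P3. Check, step by step (post-abort pool first):
  pool = (5, 2, 3, 3)
  run P6 (needs (5, 0, 1, 1), free (5, 2, 3, 3)); after release of (1, 3, 0, 0) the pool is (6, 5, 3, 3)
  run P5 (needs (1, 0, 1, 0), free (6, 5, 3, 3)); after release of (3, 2, 0, 1) the pool is (9, 7, 3, 4)
  run P1 (needs (9, 1, 1, 0), free (9, 7, 3, 4)); after release of (1, 2, 0, 0) the pool is (10, 9, 3, 4)
  run P3 (needs (7, 5, 1, 1), free (10, 9, 3, 4)); after release of (0, 2, 3, 1) the pool is (10, 11, 6, 5)


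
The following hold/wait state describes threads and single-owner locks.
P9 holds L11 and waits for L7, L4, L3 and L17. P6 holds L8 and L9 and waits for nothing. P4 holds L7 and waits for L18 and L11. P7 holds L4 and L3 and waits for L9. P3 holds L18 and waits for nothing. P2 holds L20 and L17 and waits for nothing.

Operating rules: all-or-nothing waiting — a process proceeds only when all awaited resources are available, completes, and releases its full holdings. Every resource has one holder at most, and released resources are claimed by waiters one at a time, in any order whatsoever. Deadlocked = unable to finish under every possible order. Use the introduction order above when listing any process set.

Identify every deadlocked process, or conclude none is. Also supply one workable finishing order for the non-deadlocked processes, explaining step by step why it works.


Deadlocked set: P9 and P4.
Key observation: the cycle P9 -> P4 -> P9 can never break — each member waits on the next; no other process is dragged down with it.
A valid finishing order for the others: P3, P6, P2, P7.
Check, step by step:
  run P3 (it waits on nothing); releases L18
  run P6 (it waits on nothing); releases L8 and L9
  run P2 (it waits on nothing); releases L20 and L17
  run P7 (all its waits — L9 — are resolved); releases L4 and L3


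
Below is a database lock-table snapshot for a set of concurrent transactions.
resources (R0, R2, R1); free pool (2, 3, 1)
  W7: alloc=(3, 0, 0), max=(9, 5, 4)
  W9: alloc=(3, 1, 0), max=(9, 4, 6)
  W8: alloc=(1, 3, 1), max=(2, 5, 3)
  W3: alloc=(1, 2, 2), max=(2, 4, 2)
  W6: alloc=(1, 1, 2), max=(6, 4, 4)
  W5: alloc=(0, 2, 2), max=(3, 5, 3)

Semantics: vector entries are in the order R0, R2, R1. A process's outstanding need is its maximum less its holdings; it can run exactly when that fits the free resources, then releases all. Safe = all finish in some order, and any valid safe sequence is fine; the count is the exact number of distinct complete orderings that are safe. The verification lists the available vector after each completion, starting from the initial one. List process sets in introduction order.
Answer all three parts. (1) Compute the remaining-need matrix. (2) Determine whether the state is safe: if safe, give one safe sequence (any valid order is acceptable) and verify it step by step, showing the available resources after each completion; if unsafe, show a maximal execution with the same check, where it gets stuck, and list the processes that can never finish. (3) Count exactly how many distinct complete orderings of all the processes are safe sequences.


(1) Remaining need (order R0, R2, R1):
  W7: (6, 5, 4)
  W9: (6, 3, 6)
  W8: (1, 2, 2)
  W3: (1, 2, 0)
  W6: (5, 3, 2)
  W5: (3, 3, 1)
(2) The state is UNSAFE.
Key observation: once W3, W5, W8 finish, the pool peaks at (4, 10, 6) — and every remaining process still needs more R0 than that.
Going as far as possible: W3, W5, W8; after that, nothing fits. Check, step by step:
  pool = (2, 3, 1)
  run W3 (needs (1, 2, 0), free (2, 3, 1)); after release of (1, 2, 2) the pool is (3, 5, 3)
  run W5 (needs (3, 3, 1), free (3, 5, 3)); after release of (0, 2, 2) the pool is (3, 7, 5)
  run W8 (needs (1, 2, 2), free (3, 7, 5)); after release of (1, 3, 1) the pool is (4, 10, 6)
  blocked: W7 wants (6, 5, 4), pool (4, 10, 6) — not enough R0
  blocked: W9 wants (6, 3, 6), pool (4, 10, 6) — not enough R0
  blocked: W6 wants (5, 3, 2), pool (4, 10, 6) — not enough R0
Processes that can never finish: W7, W9 and W6.
(3) Precisely 0 of the possible complete orderings are safe sequences.


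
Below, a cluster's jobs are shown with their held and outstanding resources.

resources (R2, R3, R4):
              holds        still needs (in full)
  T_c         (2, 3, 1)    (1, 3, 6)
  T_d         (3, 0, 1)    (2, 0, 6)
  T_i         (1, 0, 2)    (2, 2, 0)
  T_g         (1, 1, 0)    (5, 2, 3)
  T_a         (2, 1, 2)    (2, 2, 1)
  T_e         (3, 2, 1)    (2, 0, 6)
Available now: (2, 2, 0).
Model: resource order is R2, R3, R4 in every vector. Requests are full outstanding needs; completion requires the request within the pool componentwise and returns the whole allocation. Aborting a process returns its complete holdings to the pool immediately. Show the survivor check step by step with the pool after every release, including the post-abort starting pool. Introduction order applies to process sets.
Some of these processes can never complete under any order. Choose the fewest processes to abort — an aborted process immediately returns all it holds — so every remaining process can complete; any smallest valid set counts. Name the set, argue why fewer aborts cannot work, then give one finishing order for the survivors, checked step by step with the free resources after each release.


The answer: abort T_c and T_e.
Key observation: T_d was stuck for good until T_c and T_e gave back (5, 5, 2); in the order shown it finishes at step 3.
Why nothing smaller works — every single abort fails: T_c alone leaves T_d blocked (short on R4); T_d alone leaves T_c blocked (short on R4); T_i alone leaves T_c blocked (short on R4); T_g alone leaves T_c blocked (short on R4); T_a alone leaves T_c blocked (short on R4); T_e alone leaves T_c blocked (short on R4).
Survivors finish in the order: T_a, T_i, T_d, T_g. Verifying each step (pool after the aborts first):
  pool = (7, 7, 2)
  T_a: need (2, 2, 1) fits (7, 7, 2); releases (2, 1, 2), pool now (9, 8, 4)
  T_i: need (2, 2, 0) fits (9, 8, 4); releases (1, 0, 2), pool now (10, 8, 6)
  T_d: need (2, 0, 6) fits (10, 8, 6); releases (3, 0, 1), pool now (13, 8, 7)
  T_g: need (5, 2, 3) fits (13, 8, 7); releases (1, 1, 0), pool now (14, 9, 7)


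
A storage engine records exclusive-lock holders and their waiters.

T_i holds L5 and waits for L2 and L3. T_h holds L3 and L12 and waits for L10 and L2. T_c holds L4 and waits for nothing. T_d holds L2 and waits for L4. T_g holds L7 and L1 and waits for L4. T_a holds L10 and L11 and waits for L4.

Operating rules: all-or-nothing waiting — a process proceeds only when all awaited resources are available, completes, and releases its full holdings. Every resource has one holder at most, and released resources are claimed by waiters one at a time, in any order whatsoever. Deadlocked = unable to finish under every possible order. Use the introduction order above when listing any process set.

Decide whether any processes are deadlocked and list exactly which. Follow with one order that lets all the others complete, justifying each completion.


No process is deadlocked.
Key observation: although several processes wait, no cycle exists — each chain bottoms out at a free runner.
One completion order for the rest: T_c, T_a, T_d, T_h, T_g, T_i.
Step-by-step check:
  T_c: no waits; runs immediately, freeing L4
  T_a: everything it awaited (L4) is free; runs, freeing L10 and L11
  T_d: everything it awaited (L4) is free; runs, freeing L2
  T_h: everything it awaited (L10 and L2) is free; runs, freeing L3 and L12
  T_g: everything it awaited (L4) is free; runs, freeing L7 and L1
  T_i: everything it awaited (L2 and L3) is free; runs, freeing L5


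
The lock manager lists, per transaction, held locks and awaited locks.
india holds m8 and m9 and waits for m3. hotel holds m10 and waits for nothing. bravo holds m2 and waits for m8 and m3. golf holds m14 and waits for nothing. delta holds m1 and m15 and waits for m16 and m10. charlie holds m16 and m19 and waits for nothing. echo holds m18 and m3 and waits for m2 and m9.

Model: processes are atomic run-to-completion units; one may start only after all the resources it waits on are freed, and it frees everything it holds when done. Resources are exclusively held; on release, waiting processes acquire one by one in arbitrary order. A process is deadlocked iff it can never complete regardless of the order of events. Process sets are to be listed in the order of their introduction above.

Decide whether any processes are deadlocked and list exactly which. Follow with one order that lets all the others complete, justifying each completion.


Deadlocked set: india, bravo and echo.
Key observation: the loop india -> echo -> india blocks itself forever; bravo is caught in further circular waits.
The rest can finish in the order hotel, charlie, golf, delta.
Verifying each step:
  run hotel (it waits on nothing); releases m10
  run charlie (it waits on nothing); releases m16 and m19
  run golf (it waits on nothing); releases m14
  delta: everything it awaited (m16 and m10) is free; runs, freeing m1 and m15


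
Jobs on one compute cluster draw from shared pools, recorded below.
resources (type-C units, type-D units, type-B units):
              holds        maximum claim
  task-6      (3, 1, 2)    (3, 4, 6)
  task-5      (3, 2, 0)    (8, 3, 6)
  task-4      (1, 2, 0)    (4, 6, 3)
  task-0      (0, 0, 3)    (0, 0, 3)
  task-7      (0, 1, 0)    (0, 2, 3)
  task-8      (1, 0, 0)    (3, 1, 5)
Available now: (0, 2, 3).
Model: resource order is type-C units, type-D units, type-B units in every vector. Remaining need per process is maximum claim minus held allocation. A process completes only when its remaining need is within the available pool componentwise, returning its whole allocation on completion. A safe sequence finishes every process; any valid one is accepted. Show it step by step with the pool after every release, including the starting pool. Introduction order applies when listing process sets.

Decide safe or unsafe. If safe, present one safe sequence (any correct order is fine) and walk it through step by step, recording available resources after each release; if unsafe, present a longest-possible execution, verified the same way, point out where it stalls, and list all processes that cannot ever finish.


The state is SAFE; one workable sequence: task-7, task-0, task-6, task-8, task-4, task-5.
Key observation: task-7 is the earliest step where a requested resource binds exactly: need (0, 1, 3), pool (0, 2, 3) at its turn.
Verifying each step:
  pool = (0, 2, 3)
  task-7: need (0, 1, 3) fits (0, 2, 3); releases (0, 1, 0), pool now (0, 3, 3)
  task-0: need (0, 0, 0) fits (0, 3, 3); releases (0, 0, 3), pool now (0, 3, 6)
  task-6: need (0, 3, 4) fits (0, 3, 6); releases (3, 1, 2), pool now (3, 4, 8)
  task-8: need (2, 1, 5) fits (3, 4, 8); releases (1, 0, 0), pool now (4, 4, 8)
  task-4: need (3, 4, 3) fits (4, 4, 8); releases (1, 2, 0), pool now (5, 6, 8)
  task-5: need (5, 1, 6) fits (5, 6, 8); releases (3, 2, 0), pool now (8, 8, 8)


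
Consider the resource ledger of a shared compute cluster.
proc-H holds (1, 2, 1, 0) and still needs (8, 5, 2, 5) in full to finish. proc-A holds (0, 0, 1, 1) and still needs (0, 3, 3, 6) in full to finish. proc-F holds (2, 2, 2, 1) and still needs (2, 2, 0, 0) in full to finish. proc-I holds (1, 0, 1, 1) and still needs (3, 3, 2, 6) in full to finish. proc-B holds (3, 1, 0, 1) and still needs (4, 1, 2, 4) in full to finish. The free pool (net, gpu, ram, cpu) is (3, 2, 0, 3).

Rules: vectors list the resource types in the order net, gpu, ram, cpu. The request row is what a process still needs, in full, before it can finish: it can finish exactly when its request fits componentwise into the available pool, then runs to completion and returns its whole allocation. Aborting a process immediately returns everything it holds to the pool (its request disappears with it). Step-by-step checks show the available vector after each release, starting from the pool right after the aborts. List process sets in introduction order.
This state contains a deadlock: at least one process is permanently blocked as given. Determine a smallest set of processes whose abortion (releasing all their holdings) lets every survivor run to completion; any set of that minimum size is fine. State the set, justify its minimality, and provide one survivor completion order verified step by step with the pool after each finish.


The answer: abort proc-A.
Key observation: the returned (0, 0, 1, 1) from proc-A is what brings proc-I — unrunnable before, under any order — into play at step 4.
Why nothing smaller works: aborting no one leaves the state deadlocked as given.
One survivor order: proc-F, proc-B, proc-H, proc-I. Verifying each step (post-abort pool first):
  pool = (3, 2, 1, 4)
  proc-F: need (2, 2, 0, 0) fits (3, 2, 1, 4); releases (2, 2, 2, 1), pool now (5, 4, 3, 5)
  proc-B: need (4, 1, 2, 4) fits (5, 4, 3, 5); releases (3, 1, 0, 1), pool now (8, 5, 3, 6)
  proc-H: need (8, 5, 2, 5) fits (8, 5, 3, 6); releases (1, 2, 1, 0), pool now (9, 7, 4, 6)
  proc-I: need (3, 3, 2, 6) fits (9, 7, 4, 6); releases (1, 0, 1, 1), pool now (10, 7, 5, 7)


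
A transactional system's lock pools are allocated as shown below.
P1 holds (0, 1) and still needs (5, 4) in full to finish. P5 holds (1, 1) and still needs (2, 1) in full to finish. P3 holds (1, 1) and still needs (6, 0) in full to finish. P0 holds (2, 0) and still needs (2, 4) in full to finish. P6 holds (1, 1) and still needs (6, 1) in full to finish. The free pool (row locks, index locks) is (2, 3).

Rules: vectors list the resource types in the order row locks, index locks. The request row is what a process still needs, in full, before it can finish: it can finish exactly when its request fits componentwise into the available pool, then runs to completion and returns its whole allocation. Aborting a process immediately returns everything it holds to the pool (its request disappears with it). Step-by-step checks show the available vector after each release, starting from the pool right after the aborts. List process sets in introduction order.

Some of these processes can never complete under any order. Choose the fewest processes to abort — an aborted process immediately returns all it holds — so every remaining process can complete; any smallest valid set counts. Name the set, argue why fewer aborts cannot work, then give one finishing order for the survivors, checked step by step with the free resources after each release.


The answer: abort P6.
Key observation: no ordering could ever have run P3 before the abort of P6; with (1, 1) back in the pool it fits at step 4.
Why nothing smaller works: aborting no one leaves the state deadlocked as given.
Survivors finish in the order: P0, P1, P5, P3. Verifying each step (pool after the aborts first):
  pool = (3, 4)
  P0: need (2, 4) fits (3, 4); releases (2, 0), pool now (5, 4)
  P1: need (5, 4) fits (5, 4); releases (0, 1), pool now (5, 5)
  P5: need (2, 1) fits (5, 5); releases (1, 1), pool now (6, 6)
  P3: need (6, 0) fits (6, 6); releases (1, 1), pool now (7, 7)


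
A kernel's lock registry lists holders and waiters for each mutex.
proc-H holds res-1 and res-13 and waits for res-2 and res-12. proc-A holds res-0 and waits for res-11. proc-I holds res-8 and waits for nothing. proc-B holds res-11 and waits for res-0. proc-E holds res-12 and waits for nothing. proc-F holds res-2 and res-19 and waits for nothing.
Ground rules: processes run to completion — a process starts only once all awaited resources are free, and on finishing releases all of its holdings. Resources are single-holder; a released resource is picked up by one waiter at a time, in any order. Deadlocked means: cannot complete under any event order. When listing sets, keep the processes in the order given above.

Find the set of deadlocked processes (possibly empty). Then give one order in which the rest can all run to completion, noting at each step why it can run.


Deadlocked set: proc-A and proc-B.
Key observation: the cycle proc-A -> proc-B -> proc-A can never break — each member waits on the next; no other process is dragged down with it.
One completion order for the rest: proc-E, proc-I, proc-F, proc-H.
Verifying each step:
  proc-E waits on nothing -> runs at once and releases res-12
  proc-I waits on nothing -> runs at once and releases res-8
  proc-F waits on nothing -> runs at once and releases res-2 and res-19
  run proc-H (all its waits — res-2 and res-12 — are resolved); releases res-1 and res-13


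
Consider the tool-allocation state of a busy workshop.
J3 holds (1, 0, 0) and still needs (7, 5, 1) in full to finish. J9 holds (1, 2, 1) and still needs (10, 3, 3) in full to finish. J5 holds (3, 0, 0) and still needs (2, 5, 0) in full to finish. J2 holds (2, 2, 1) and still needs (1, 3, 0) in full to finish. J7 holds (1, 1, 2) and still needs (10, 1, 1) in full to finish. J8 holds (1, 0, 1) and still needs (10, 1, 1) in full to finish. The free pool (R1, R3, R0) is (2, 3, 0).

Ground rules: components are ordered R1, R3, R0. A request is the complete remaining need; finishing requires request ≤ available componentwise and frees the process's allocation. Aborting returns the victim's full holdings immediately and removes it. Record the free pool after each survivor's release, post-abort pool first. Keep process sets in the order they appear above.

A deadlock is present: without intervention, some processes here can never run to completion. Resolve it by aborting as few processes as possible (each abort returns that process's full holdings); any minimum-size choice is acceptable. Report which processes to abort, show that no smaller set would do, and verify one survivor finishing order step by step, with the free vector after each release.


The answer: abort J7 and J8.
Key observation: no ordering could ever have run J9 before the abort of J7 and J8; with (2, 1, 3) back in the pool it fits at step 4.
No one abort is enough; case by case: J3 alone leaves J9 blocked (short on R1 and R0); J9 alone leaves J7 blocked (short on R1); J5 alone leaves J9 blocked (short on R1 and R0); J2 alone leaves J9 blocked (short on R1 and R0); J7 alone leaves J9 blocked (short on R1); J8 alone leaves J9 blocked (short on R1 and R0).
The survivors complete as J2, J5, J3, J9. Verifying each step (starting from the post-abort pool):
  pool = (4, 4, 3)
  run J2 (needs (1, 3, 0), free (4, 4, 3)); after release of (2, 2, 1) the pool is (6, 6, 4)
  run J5 (needs (2, 5, 0), free (6, 6, 4)); after release of (3, 0, 0) the pool is (9, 6, 4)
  run J3 (needs (7, 5, 1), free (9, 6, 4)); after release of (1, 0, 0) the pool is (10, 6, 4)
  run J9 (needs (10, 3, 3), free (10, 6, 4)); after release of (1, 2, 1) the pool is (11, 8, 5)


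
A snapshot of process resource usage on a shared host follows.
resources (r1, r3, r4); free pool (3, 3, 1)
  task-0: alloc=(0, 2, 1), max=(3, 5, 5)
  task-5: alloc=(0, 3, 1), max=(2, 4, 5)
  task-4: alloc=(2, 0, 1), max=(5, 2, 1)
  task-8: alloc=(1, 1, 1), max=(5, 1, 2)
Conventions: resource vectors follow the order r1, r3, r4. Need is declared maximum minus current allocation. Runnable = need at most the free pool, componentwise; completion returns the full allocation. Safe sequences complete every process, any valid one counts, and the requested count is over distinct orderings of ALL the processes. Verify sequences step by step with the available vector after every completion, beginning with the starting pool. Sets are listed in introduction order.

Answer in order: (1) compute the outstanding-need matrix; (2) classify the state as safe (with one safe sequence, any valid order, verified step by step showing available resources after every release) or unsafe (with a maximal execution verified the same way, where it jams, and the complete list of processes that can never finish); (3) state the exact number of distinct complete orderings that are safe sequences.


(1) Remaining need (order r1, r3, r4):
  task-0: (3, 3, 4)
  task-5: (2, 1, 4)
  task-4: (3, 2, 0)
  task-8: (4, 0, 1)
(2) UNSAFE.
Key observation: r4 is the bottleneck — with task-4, task-8 done the pool holds (6, 4, 3), short of every remaining need.
Going as far as possible: task-4, task-8; after that, nothing fits. Check, step by step:
  pool = (3, 3, 1)
  task-4: need (3, 2, 0) fits (3, 3, 1); releases (2, 0, 1), pool now (5, 3, 2)
  task-8: need (4, 0, 1) fits (5, 3, 2); releases (1, 1, 1), pool now (6, 4, 3)
  task-0 cannot run: need (3, 3, 4) vs free (6, 4, 3) (insufficient r4)
  task-5 cannot run: need (2, 1, 4) vs free (6, 4, 3) (insufficient r4)
Processes that can never finish: task-0 and task-5.
(3) Precisely 0 of the possible complete orderings are safe sequences.


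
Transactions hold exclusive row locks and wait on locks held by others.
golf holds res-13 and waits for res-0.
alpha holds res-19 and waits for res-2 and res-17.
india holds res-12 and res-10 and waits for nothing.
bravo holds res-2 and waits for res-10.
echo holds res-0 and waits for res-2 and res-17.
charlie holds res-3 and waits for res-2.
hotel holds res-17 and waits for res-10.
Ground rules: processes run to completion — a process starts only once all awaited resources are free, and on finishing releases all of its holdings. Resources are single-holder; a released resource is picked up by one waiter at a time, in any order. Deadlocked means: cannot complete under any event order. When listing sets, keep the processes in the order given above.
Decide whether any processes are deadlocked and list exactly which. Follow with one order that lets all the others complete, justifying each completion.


Nothing here is deadlocked.
Key observation: although several processes wait, no cycle exists — each chain bottoms out at a free runner.
A valid finishing order for the others: india, bravo, hotel, charlie, echo, alpha, golf.
Check, step by step:
  india waits on nothing -> runs at once and releases res-12 and res-10
  run bravo (all its waits — res-10 — are resolved); releases res-2
  run hotel (all its waits — res-10 — are resolved); releases res-17
  run charlie (all its waits — res-2 — are resolved); releases res-3
  run echo (all its waits — res-2 and res-17 — are resolved); releases res-0
  run alpha (all its waits — res-2 and res-17 — are resolved); releases res-19
  run golf (all its waits — res-0 — are resolved); releases res-13


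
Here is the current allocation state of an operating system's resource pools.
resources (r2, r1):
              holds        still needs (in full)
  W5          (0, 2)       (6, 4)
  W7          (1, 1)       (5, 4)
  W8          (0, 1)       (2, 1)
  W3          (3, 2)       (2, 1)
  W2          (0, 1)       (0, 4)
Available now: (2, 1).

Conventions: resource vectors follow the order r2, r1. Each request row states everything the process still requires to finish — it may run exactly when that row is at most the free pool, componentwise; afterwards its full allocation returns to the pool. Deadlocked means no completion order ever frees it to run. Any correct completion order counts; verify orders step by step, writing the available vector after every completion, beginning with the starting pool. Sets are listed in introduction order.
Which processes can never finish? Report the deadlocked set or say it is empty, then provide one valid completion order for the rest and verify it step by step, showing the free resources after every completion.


The deadlocked set is empty.
Key observation: the pool covers W3 at once, and every later process fits after earlier releases.
A valid finishing order for the others: W3, W8, W2, W7, W5. Check, step by step:
  pool = (2, 1)
  W3: need (2, 1) fits (2, 1); releases (3, 2), pool now (5, 3)
  W8: need (2, 1) fits (5, 3); releases (0, 1), pool now (5, 4)
  W2: need (0, 4) fits (5, 4); releases (0, 1), pool now (5, 5)
  W7: need (5, 4) fits (5, 5); releases (1, 1), pool now (6, 6)
  W5: need (6, 4) fits (6, 6); releases (0, 2), pool now (6, 8)


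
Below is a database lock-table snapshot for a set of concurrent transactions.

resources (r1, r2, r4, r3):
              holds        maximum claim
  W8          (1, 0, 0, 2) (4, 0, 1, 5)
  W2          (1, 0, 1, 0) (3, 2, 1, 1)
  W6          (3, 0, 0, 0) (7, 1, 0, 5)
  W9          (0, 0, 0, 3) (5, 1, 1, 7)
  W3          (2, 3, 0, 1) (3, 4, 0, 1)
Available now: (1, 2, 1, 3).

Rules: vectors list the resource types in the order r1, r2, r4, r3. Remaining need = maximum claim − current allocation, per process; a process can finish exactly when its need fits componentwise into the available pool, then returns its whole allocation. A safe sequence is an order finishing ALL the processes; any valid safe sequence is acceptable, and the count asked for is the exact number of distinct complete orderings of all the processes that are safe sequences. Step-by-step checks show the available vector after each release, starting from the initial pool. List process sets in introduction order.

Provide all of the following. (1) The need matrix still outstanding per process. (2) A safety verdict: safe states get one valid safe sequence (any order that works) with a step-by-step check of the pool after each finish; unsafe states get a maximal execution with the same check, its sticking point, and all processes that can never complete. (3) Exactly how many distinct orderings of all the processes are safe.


(1) Outstanding need per process (order r1, r2, r4, r3):
  W8: (3, 0, 1, 3)
  W2: (2, 2, 0, 1)
  W6: (4, 1, 0, 5)
  W9: (5, 1, 1, 4)
  W3: (1, 1, 0, 0)
(2) SAFE, for example via the order W3, W8, W6, W2, W9.
Key observation: W3 marks the first exact bind of the order: its need (1, 1, 0, 0) fits the free (1, 2, 1, 3) with zero slack on a requested resource.
Step-by-step check:
  pool = (1, 2, 1, 3)
  W3: need (1, 1, 0, 0) fits (1, 2, 1, 3); releases (2, 3, 0, 1), pool now (3, 5, 1, 4)
  W8: need (3, 0, 1, 3) fits (3, 5, 1, 4); releases (1, 0, 0, 2), pool now (4, 5, 1, 6)
  W6: need (4, 1, 0, 5) fits (4, 5, 1, 6); releases (3, 0, 0, 0), pool now (7, 5, 1, 6)
  W2: need (2, 2, 0, 1) fits (7, 5, 1, 6); releases (1, 0, 1, 0), pool now (8, 5, 2, 6)
  W9: need (5, 1, 1, 4) fits (8, 5, 2, 6); releases (0, 0, 0, 3), pool now (8, 5, 2, 9)
(3) Exactly 6 of the possible complete orderings are safe sequences.
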